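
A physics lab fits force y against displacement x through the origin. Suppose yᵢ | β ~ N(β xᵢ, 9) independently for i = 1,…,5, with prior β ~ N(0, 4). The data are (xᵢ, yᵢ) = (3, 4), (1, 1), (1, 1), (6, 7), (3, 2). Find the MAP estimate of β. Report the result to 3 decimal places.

β̂_MAP = 1.064

log p(β | y) = −Σ(yᵢ − βxᵢ)²/(2·9) − β²/(2·4) + const.
Setting the derivative to zero: Σxᵢ(yᵢ − βxᵢ)/9 − β/4 = 0, so β = Σxᵢyᵢ / (Σxᵢ² + σ²/τ²).
Σxᵢyᵢ = 3·4 + 1·1 + 1·1 + 6·7 + 3·2 = 62; Σxᵢ² = 56; σ²/τ² = 2.25.
β̂_MAP = 62 / (56 + 2.25) = 62/58.25 ≈ 1.064.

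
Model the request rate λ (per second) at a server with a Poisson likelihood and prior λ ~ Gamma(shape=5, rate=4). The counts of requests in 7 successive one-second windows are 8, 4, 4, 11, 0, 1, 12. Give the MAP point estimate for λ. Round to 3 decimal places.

λ̂_MAP = 4.000

Σxᵢ = 8+4+4+11+0+1+12 = 40, with n = 7.
Posterior ∝ λ^4e^(−4λ) · λ^40e^(−7λ) = λ^44e^(−11λ), i.e. Gamma(shape=45, rate=11).
The mode of a Gamma(a, b) with a ≥ 1 (shape–rate) is (a−1)/b = 44/11 ≈ 4.000.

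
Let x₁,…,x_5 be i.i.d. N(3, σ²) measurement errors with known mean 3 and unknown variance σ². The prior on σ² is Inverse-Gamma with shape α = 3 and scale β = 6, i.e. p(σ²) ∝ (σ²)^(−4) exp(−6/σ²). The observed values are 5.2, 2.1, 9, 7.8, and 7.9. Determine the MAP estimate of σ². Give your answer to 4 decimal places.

σ̂²_MAP = 7.7462

Sum of squared deviations about the known mean: SS = (5.2−3)² + (2.1−3)² + (9−3)² + (7.8−3)² + (7.9−3)² = 88.7.
The Normal likelihood contributes (σ²)^(−n/2) exp(−SS/(2σ²)), so the posterior is Inverse-Gamma(α + n/2, β + SS/2) = Inverse-Gamma(5.5, 50.35).
The mode of Inverse-Gamma(a, b) is b/(a+1) = 50.35/6.5 ≈ 7.7462.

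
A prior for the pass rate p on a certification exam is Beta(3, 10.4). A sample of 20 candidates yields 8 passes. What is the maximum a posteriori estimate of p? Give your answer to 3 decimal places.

Prior: Beta(3, 10.4).
Data: 8 successes in 20 trials. The binomial likelihood contributes p^8(1−p)^12, so the posterior is Beta(3+8, 10.4+12) = Beta(11, 22.4).
For Beta(a, b) with a, b > 1 the mode is (a−1)/(a+b−2) = 10/31.4 ≈ 0.318.

p̂_MAP = 0.318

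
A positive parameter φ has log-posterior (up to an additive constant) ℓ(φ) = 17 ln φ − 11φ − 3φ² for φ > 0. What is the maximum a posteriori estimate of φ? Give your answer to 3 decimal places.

φ̂_MAP = 1.000

ℓ'(φ) = 17/φ − 11 − 6φ. Setting this to zero and multiplying by φ: 6φ² + 11φ − 17 = 0.
φ = (−11 + √(11² + 4·6·17)) / (2·6) = (−11 + √529) / 12 = (−11 + 23)/12 = 1.
ℓ''(φ) = −17/φ² − 6 < 0, confirming a maximum.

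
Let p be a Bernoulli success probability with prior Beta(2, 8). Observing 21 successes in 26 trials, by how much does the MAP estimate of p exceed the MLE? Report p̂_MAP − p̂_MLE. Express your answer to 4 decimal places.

Posterior is Beta(23, 13); MAP = (23−1)/(36−2) = 22/34 ≈ 0.64706.
MLE ignores the prior: p̂_MLE = k/n = 21/26 ≈ 0.80769.
Difference = 22/34 − 21/26 = -71/442 ≈ -0.1606.

MAP − MLE = -0.1606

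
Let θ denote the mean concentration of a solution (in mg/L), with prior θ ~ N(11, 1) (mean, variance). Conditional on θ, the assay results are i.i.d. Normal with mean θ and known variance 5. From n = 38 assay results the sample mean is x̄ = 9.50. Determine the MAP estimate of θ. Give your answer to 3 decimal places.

n = 38, x̄ = 9.50.
For a Normal prior and Normal likelihood with known variance, the posterior is Normal; its mode equals its mean, the precision-weighted average.
Prior precision 1/σ₀² = 1/1 = 1; data precision n/σ² = 38/5 = 7.6.
θ̂ = (1·11 + 7.6·9.5) / (1 + 7.6) = 83.2/8.6 = 416/43 ≈ 9.674.

θ̂_MAP = 9.674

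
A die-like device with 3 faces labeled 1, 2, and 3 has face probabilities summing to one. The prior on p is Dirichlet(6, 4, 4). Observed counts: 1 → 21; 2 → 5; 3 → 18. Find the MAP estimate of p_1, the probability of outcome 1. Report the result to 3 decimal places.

The posterior is Dirichlet(αᵢ + nᵢ) = Dirichlet(27, 9, 22).
For a Dirichlet(a₁,…,a_K) with all aᵢ > 1, the mode has j-th component (aⱼ − 1)/(Σaᵢ − K).
Here Σaᵢ = 58 and K = 3, so p_1 = (27 − 1)/(58 − 3) = 26/55 ≈ 0.473.

MAP estimate: 0.473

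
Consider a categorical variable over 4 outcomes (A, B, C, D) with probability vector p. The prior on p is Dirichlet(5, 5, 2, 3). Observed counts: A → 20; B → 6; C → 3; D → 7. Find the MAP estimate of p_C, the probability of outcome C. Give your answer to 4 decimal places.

The posterior is Dirichlet(αᵢ + nᵢ) = Dirichlet(25, 11, 5, 10).
For a Dirichlet(a₁,…,a_K) with all aᵢ > 1, the mode has j-th component (aⱼ − 1)/(Σaᵢ − K).
Here Σaᵢ = 51 and K = 4, so p_C = (5 − 1)/(51 − 4) = 4/47 ≈ 0.0851.

MAP estimate of p_C = 0.0851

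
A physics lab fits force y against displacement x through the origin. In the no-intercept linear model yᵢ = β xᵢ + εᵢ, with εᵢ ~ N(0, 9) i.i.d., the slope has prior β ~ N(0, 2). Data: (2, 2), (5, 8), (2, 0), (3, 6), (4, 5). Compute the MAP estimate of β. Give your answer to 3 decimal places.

β̂_MAP = 1.312

log p(β | y) = −Σ(yᵢ − βxᵢ)²/(2·9) − β²/(2·2) + const.
Setting the derivative to zero: Σxᵢ(yᵢ − βxᵢ)/9 − β/2 = 0, so β = Σxᵢyᵢ / (Σxᵢ² + σ²/τ²).
Σxᵢyᵢ = 2·2 + 5·8 + 2·0 + 3·6 + 4·5 = 82; Σxᵢ² = 58; σ²/τ² = 4.5.
β̂_MAP = 82 / (58 + 4.5) = 82/62.5 ≈ 1.312.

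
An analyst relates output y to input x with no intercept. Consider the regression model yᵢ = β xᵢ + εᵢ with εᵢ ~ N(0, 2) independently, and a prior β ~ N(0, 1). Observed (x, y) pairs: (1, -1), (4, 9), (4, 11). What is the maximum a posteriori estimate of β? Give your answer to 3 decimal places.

β̂_MAP = 2.257

log p(β | y) = −Σ(yᵢ − βxᵢ)²/(2·2) − β²/(2·1) + const.
Setting the derivative to zero: Σxᵢ(yᵢ − βxᵢ)/2 − β/1 = 0, so β = Σxᵢyᵢ / (Σxᵢ² + σ²/τ²).
Σxᵢyᵢ = 1·(-1) + 4·9 + 4·11 = 79; Σxᵢ² = 33; σ²/τ² = 2.
β̂_MAP = 79 / (33 + 2) = 79/35 ≈ 2.257.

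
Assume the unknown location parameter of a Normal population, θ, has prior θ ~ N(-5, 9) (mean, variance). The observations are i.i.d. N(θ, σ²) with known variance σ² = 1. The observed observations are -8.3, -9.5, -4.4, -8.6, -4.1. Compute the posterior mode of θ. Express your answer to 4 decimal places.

θ̂_MAP = -6.9370

n = 5; x̄ = ((-8.3) + (-9.5) + (-4.4) + (-8.6) + (-4.1))/5 = -34.9/5 = -6.98.
For a Normal prior and Normal likelihood with known variance, the posterior is Normal; its mode equals its mean, the precision-weighted average.
Prior precision 1/σ₀² = 1/9; data precision n/σ² = 5/1 = 5.
θ̂ = ((1/9)·(-5) + 5·(-6.98)) / (1/9 + 5) = (-3191/90)/(46/9) = -3191/460 ≈ -6.9370.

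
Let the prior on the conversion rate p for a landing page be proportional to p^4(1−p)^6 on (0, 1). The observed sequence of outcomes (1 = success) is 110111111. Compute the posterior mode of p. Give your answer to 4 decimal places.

p̂_MAP = 0.6316

The prior density ∝ p^4(1−p)^6 is the kernel of Beta(5, 7).
Data: 8 successes in 9 trials (from the sequence). The binomial likelihood contributes p^8(1−p)^1, so the posterior is Beta(5+8, 7+1) = Beta(13, 8).
For Beta(a, b) with a, b > 1 the mode is (a−1)/(a+b−2) = 12/19 ≈ 0.6316.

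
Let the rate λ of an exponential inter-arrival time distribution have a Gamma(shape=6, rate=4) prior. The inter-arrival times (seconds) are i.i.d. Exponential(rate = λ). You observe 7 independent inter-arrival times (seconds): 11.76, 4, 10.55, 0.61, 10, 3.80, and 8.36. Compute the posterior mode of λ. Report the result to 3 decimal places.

The Exponential(rate=λ) likelihood is ∝ λ^n e^(−λΣtᵢ). Here n = 7 and Σtᵢ = 11.76 + 4 + 10.55 + 0.61 + 10 + 3.80 + 8.36 = 49.08.
Posterior ∝ λ^5e^(−4λ) · λ^7e^(−49.08λ) = λ^12e^(−53.08λ), i.e. Gamma(13, 53.08).
Mode = (a−1)/b = 12/53.08 ≈ 0.226.

λ̂_MAP = 0.226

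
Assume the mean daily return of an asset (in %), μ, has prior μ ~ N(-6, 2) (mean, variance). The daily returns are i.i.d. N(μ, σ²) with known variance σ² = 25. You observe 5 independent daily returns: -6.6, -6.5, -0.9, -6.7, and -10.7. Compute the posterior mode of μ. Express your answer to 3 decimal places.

μ̂_MAP = -6.080

n = 5; x̄ = ((-6.6) + (-6.5) + (-0.9) + (-6.7) + (-10.7))/5 = -31.4/5 = -6.28.
For a Normal prior and Normal likelihood with known variance, the posterior is Normal; its mode equals its mean, the precision-weighted average.
Prior precision 1/σ₀² = 1/2 = 0.5; data precision n/σ² = 5/25 = 0.2.
μ̂ = (0.5·(-6) + 0.2·(-6.28)) / (0.5 + 0.2) = (-4.256)/0.7 = -6.080.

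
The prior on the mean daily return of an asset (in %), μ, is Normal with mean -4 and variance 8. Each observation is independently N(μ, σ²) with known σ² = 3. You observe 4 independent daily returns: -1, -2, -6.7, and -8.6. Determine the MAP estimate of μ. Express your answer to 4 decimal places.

n = 4; x̄ = ((-1) + (-2) + (-6.7) + (-8.6))/4 = -18.3/4 = -4.575.
For a Normal prior and Normal likelihood with known variance, the posterior is Normal; its mode equals its mean, the precision-weighted average.
Prior precision 1/σ₀² = 1/8 = 0.125; data precision n/σ² = 4/3.
μ̂ = (0.125·(-4) + (4/3)·(-4.575)) / (0.125 + 4/3) = (-6.6)/(35/24) = -792/175 ≈ -4.5257.

μ̂_MAP = -4.5257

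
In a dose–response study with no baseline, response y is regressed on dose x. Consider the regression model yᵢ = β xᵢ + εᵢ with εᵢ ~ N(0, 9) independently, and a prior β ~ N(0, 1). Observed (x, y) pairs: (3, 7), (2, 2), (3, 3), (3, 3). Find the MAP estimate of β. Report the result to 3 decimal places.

β̂_MAP = 1.075

log p(β | y) = −Σ(yᵢ − βxᵢ)²/(2·9) − β²/(2·1) + const.
Setting the derivative to zero: Σxᵢ(yᵢ − βxᵢ)/9 − β/1 = 0, so β = Σxᵢyᵢ / (Σxᵢ² + σ²/τ²).
Σxᵢyᵢ = 3·7 + 2·2 + 3·3 + 3·3 = 43; Σxᵢ² = 31; σ²/τ² = 9.
β̂_MAP = 43 / (31 + 9) = 43/40 ≈ 1.075.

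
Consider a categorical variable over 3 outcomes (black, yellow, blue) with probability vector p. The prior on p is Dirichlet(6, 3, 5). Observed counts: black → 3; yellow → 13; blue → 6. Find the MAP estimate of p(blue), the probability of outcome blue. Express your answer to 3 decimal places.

MAP estimate of p(blue) = 0.303

The posterior is Dirichlet(αᵢ + nᵢ) = Dirichlet(9, 16, 11).
For a Dirichlet(a₁,…,a_K) with all aᵢ > 1, the mode has j-th component (aⱼ − 1)/(Σaᵢ − K).
Here Σaᵢ = 36 and K = 3, so p(blue) = (11 − 1)/(36 − 3) = 10/33 ≈ 0.303.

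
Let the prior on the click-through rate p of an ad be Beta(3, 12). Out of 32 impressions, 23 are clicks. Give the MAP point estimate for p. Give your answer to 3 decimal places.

p̂_MAP = 0.556

Prior: Beta(3, 12).
Data: 23 successes in 32 trials. The binomial likelihood contributes p^23(1−p)^9, so the posterior is Beta(3+23, 12+9) = Beta(26, 21).
For Beta(a, b) with a, b > 1 the mode is (a−1)/(a+b−2) = 25/45 ≈ 0.556.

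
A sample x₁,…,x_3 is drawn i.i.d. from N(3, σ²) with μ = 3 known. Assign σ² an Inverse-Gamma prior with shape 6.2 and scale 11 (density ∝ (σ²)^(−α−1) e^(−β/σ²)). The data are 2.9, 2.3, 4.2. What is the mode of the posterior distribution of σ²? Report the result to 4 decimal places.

Sum of squared deviations about the known mean: SS = (2.9−3)² + (2.3−3)² + (4.2−3)² = 1.94.
The Normal likelihood contributes (σ²)^(−n/2) exp(−SS/(2σ²)), so the posterior is Inverse-Gamma(α + n/2, β + SS/2) = Inverse-Gamma(7.7, 11.97).
The mode of Inverse-Gamma(a, b) is b/(a+1) = 11.97/8.7 ≈ 1.3759.

σ̂²_MAP = 1.3759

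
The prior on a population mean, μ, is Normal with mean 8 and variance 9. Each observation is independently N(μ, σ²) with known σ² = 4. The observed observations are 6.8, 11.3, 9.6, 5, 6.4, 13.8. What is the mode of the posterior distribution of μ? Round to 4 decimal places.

n = 6; x̄ = (6.8 + 11.3 + 9.6 + 5 + 6.4 + 13.8)/6 = 52.9/6 = 529/60 ≈ 8.8167.
For a Normal prior and Normal likelihood with known variance, the posterior is Normal; its mode equals its mean, the precision-weighted average.
Prior precision 1/σ₀² = 1/9; data precision n/σ² = 6/4 = 1.5.
μ̂ = ((1/9)·8 + 1.5·(529/60)) / (1/9 + 1.5) = (5081/360)/(29/18) = 5081/580 ≈ 8.7603.

μ̂_MAP = 8.7603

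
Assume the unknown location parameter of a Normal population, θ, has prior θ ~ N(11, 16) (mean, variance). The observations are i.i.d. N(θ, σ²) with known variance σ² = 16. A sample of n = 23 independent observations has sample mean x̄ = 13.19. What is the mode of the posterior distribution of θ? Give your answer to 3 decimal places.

n = 23, x̄ = 13.19.
For a Normal prior and Normal likelihood with known variance, the posterior is Normal; its mode equals its mean, the precision-weighted average.
Prior precision 1/σ₀² = 1/16 = 0.0625; data precision n/σ² = 23/16 = 1.4375.
θ̂ = (0.0625·11 + 1.4375·13.19) / (0.0625 + 1.4375) = 19.648125/1.5 = 13.09875 ≈ 13.099.

θ̂_MAP = 13.099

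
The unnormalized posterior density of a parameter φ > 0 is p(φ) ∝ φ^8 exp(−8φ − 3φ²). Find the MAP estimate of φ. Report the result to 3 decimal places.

ℓ'(φ) = 8/φ − 8 − 6φ. Setting this to zero and multiplying by φ: 6φ² + 8φ − 8 = 0.
φ = (−8 + √(8² + 4·6·8)) / (2·6) = (−8 + √256) / 12 = (−8 + 16)/12 = 2/3.
ℓ''(φ) = −8/φ² − 6 < 0, confirming a maximum.

φ̂_MAP = 0.667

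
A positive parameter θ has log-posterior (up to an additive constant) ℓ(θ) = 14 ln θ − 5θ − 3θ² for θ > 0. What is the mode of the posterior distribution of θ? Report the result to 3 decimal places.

θ̂_MAP = 1.167

ℓ'(θ) = 14/θ − 5 − 6θ. Setting this to zero and multiplying by θ: 6θ² + 5θ − 14 = 0.
θ = (−5 + √(5² + 4·6·14)) / (2·6) = (−5 + √361) / 12 = (−5 + 19)/12 = 7/6.
ℓ''(θ) = −14/θ² − 6 < 0, confirming a maximum.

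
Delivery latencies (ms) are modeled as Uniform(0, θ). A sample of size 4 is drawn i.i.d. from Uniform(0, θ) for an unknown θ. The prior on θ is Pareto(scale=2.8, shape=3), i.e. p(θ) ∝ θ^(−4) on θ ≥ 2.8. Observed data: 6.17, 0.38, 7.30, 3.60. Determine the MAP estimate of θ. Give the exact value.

θ̂_MAP = 7.30

The Uniform(0, θ) likelihood is θ^(−n) for θ ≥ max(xᵢ), zero otherwise. Here max(xᵢ) = 7.30.
Posterior ∝ θ^(−4) · θ^(−4) = θ^(−8) on θ ≥ max(2.8, 7.30) = 7.30.
This density is strictly decreasing in θ, so the posterior mode lies at the lower boundary of the support.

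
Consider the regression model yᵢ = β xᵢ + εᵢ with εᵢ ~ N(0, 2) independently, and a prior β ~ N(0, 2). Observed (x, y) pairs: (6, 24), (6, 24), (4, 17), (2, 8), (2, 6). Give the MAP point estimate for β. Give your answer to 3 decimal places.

log p(β | y) = −Σ(yᵢ − βxᵢ)²/(2·2) − β²/(2·2) + const.
Setting the derivative to zero: Σxᵢ(yᵢ − βxᵢ)/2 − β/2 = 0, so β = Σxᵢyᵢ / (Σxᵢ² + σ²/τ²).
Σxᵢyᵢ = 6·24 + 6·24 + 4·17 + 2·8 + 2·6 = 384; Σxᵢ² = 96; σ²/τ² = 1.
β̂_MAP = 384 / (96 + 1) = 384/97 ≈ 3.959.

β̂_MAP = 3.959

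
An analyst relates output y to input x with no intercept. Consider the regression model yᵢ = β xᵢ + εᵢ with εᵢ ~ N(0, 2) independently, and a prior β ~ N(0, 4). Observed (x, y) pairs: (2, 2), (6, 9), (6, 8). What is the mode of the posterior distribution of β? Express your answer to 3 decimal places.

β̂_MAP = 1.386

log p(β | y) = −Σ(yᵢ − βxᵢ)²/(2·2) − β²/(2·4) + const.
Setting the derivative to zero: Σxᵢ(yᵢ − βxᵢ)/2 − β/4 = 0, so β = Σxᵢyᵢ / (Σxᵢ² + σ²/τ²).
Σxᵢyᵢ = 2·2 + 6·9 + 6·8 = 106; Σxᵢ² = 76; σ²/τ² = 0.5.
β̂_MAP = 106 / (76 + 0.5) = 106/76.5 ≈ 1.386.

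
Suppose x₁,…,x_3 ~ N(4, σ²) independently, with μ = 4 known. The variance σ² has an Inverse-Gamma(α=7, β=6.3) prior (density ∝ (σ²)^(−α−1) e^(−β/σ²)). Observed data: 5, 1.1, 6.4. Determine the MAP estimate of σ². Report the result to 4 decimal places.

σ̂²_MAP = 1.4616

Sum of squared deviations about the known mean: SS = (5−4)² + (1.1−4)² + (6.4−4)² = 15.17.
The Normal likelihood contributes (σ²)^(−n/2) exp(−SS/(2σ²)), so the posterior is Inverse-Gamma(α + n/2, β + SS/2) = Inverse-Gamma(8.5, 13.885).
The mode of Inverse-Gamma(a, b) is b/(a+1) = 13.885/9.5 ≈ 1.4616.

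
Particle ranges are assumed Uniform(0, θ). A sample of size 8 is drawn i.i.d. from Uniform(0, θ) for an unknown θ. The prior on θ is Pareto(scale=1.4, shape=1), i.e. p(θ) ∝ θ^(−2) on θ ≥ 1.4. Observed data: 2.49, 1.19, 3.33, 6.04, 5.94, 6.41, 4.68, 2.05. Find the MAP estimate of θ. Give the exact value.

The Uniform(0, θ) likelihood is θ^(−n) for θ ≥ max(xᵢ), zero otherwise. Here max(xᵢ) = 6.41.
Posterior ∝ θ^(−2) · θ^(−8) = θ^(−10) on θ ≥ max(1.4, 6.41) = 6.41.
This density is strictly decreasing in θ, so the posterior mode lies at the lower boundary of the support.

θ̂_MAP = 6.41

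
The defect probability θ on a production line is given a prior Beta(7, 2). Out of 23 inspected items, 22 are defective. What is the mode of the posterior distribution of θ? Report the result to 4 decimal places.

θ̂_MAP = 0.9333

Prior: Beta(7, 2).
Data: 22 successes in 23 trials. The binomial likelihood contributes θ^22(1−θ)^1, so the posterior is Beta(7+22, 2+1) = Beta(29, 3).
For Beta(a, b) with a, b > 1 the mode is (a−1)/(a+b−2) = 28/30 ≈ 0.9333.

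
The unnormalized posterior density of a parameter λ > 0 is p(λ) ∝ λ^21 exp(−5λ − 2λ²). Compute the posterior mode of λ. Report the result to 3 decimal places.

ℓ'(λ) = 21/λ − 5 − 4λ. Setting this to zero and multiplying by λ: 4λ² + 5λ − 21 = 0.
λ = (−5 + √(5² + 4·4·21)) / (2·4) = (−5 + √361) / 8 = (−5 + 19)/8 = 7/4.
ℓ''(λ) = −21/λ² − 4 < 0, confirming a maximum.

λ̂_MAP = 1.750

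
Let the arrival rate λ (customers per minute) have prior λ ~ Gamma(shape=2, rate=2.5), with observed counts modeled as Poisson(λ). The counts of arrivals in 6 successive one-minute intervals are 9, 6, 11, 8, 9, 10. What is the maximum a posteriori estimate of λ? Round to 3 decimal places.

λ̂_MAP = 6.353

Σxᵢ = 9+6+11+8+9+10 = 53, with n = 6.
Posterior ∝ λe^(−2.5λ) · λ^53e^(−6λ) = λ^54e^(−8.5λ), i.e. Gamma(shape=55, rate=8.5).
The mode of a Gamma(a, b) with a ≥ 1 (shape–rate) is (a−1)/b = 54/8.5 ≈ 6.353.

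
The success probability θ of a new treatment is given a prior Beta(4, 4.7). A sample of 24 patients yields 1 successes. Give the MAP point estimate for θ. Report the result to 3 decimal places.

θ̂_MAP = 0.130

Prior: Beta(4, 4.7).
Data: 1 success in 24 trials. The binomial likelihood contributes θ(1−θ)^23, so the posterior is Beta(4+1, 4.7+23) = Beta(5, 27.7).
For Beta(a, b) with a, b > 1 the mode is (a−1)/(a+b−2) = 4/30.7 ≈ 0.130.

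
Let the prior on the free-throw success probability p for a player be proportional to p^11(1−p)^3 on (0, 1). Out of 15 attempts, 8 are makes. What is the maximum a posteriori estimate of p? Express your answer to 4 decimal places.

The prior density ∝ p^11(1−p)^3 is the kernel of Beta(12, 4).
Data: 8 successes in 15 trials. The binomial likelihood contributes p^8(1−p)^7, so the posterior is Beta(12+8, 4+7) = Beta(20, 11).
For Beta(a, b) with a, b > 1 the mode is (a−1)/(a+b−2) = 19/29 ≈ 0.6552.

p̂_MAP = 0.6552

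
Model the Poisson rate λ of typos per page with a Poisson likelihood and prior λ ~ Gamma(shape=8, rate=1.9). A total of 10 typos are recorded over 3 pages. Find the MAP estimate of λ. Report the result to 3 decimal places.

λ̂_MAP = 3.469

Σxᵢ = 10, n = 3.
Posterior ∝ λ^7e^(−1.9λ) · λ^10e^(−3λ) = λ^17e^(−4.9λ), i.e. Gamma(shape=18, rate=4.9).
The mode of a Gamma(a, b) with a ≥ 1 (shape–rate) is (a−1)/b = 17/4.9 ≈ 3.469.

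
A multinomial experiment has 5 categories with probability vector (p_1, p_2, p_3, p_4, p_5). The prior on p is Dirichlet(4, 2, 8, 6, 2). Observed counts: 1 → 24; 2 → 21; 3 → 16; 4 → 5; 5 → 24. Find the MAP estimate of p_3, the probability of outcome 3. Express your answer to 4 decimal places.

MAP estimate: 0.2150

The posterior is Dirichlet(αᵢ + nᵢ) = Dirichlet(28, 23, 24, 11, 26).
For a Dirichlet(a₁,…,a_K) with all aᵢ > 1, the mode has j-th component (aⱼ − 1)/(Σaᵢ − K).
Here Σaᵢ = 112 and K = 5, so p_3 = (24 − 1)/(112 − 5) = 23/107 ≈ 0.2150.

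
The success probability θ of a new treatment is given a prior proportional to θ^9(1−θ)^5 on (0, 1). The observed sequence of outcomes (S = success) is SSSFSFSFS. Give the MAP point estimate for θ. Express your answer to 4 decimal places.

The prior density ∝ θ^9(1−θ)^5 is the kernel of Beta(10, 6).
Data: 6 successes in 9 trials (from the sequence). The binomial likelihood contributes θ^6(1−θ)^3, so the posterior is Beta(10+6, 6+3) = Beta(16, 9).
For Beta(a, b) with a, b > 1 the mode is (a−1)/(a+b−2) = 15/23 ≈ 0.6522.

θ̂_MAP = 0.6522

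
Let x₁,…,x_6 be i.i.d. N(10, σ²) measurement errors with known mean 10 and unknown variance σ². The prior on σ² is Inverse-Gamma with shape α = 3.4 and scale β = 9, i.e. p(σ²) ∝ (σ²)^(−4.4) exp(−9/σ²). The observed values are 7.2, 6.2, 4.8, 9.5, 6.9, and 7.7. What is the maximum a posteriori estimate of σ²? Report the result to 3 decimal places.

Sum of squared deviations about the known mean: SS = (7.2−10)² + (6.2−10)² + (4.8−10)² + (9.5−10)² + (6.9−10)² + (7.7−10)² = 64.47.
The Normal likelihood contributes (σ²)^(−n/2) exp(−SS/(2σ²)), so the posterior is Inverse-Gamma(α + n/2, β + SS/2) = Inverse-Gamma(6.4, 41.235).
The mode of Inverse-Gamma(a, b) is b/(a+1) = 41.235/7.4 ≈ 5.572.

σ̂²_MAP = 5.572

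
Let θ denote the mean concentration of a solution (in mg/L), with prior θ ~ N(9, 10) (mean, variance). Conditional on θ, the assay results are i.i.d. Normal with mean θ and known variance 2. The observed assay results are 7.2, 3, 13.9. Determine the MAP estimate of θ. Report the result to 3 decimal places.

θ̂_MAP = 8.094

n = 3; x̄ = (7.2 + 3 + 13.9)/3 = 24.1/3 = 241/30 ≈ 8.0333.
For a Normal prior and Normal likelihood with known variance, the posterior is Normal; its mode equals its mean, the precision-weighted average.
Prior precision 1/σ₀² = 1/10 = 0.1; data precision n/σ² = 3/2 = 1.5.
θ̂ = (0.1·9 + 1.5·(241/30)) / (0.1 + 1.5) = 12.95/1.6 = 8.09375 ≈ 8.094.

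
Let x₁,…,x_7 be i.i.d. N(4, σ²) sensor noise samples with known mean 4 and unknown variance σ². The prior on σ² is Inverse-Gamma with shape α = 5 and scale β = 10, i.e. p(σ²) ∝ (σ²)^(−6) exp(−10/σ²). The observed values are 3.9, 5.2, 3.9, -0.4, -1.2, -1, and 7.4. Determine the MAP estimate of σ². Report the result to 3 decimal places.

Sum of squared deviations about the known mean: SS = (3.9−4)² + (5.2−4)² + (3.9−4)² + (-0.4−4)² + (-1.2−4)² + (-1−4)² + (7.4−4)² = 84.42.
The Normal likelihood contributes (σ²)^(−n/2) exp(−SS/(2σ²)), so the posterior is Inverse-Gamma(α + n/2, β + SS/2) = Inverse-Gamma(8.5, 52.21).
The mode of Inverse-Gamma(a, b) is b/(a+1) = 52.21/9.5 ≈ 5.496.

σ̂²_MAP = 5.496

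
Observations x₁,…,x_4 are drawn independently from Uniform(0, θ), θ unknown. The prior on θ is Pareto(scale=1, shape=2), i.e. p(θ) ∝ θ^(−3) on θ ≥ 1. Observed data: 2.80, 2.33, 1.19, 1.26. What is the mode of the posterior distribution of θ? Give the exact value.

θ̂_MAP = 2.80

The Uniform(0, θ) likelihood is θ^(−n) for θ ≥ max(xᵢ), zero otherwise. Here max(xᵢ) = 2.80.
Posterior ∝ θ^(−3) · θ^(−4) = θ^(−7) on θ ≥ max(1, 2.80) = 2.80.
This density is strictly decreasing in θ, so the posterior mode lies at the lower boundary of the support.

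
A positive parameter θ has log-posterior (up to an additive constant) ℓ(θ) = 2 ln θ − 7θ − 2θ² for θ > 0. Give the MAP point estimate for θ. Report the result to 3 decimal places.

ℓ'(θ) = 2/θ − 7 − 4θ. Setting this to zero and multiplying by θ: 4θ² + 7θ − 2 = 0.
θ = (−7 + √(7² + 4·4·2)) / (2·4) = (−7 + √81) / 8 = (−7 + 9)/8 = 1/4.
ℓ''(θ) = −2/θ² − 4 < 0, confirming a maximum.

θ̂_MAP = 0.250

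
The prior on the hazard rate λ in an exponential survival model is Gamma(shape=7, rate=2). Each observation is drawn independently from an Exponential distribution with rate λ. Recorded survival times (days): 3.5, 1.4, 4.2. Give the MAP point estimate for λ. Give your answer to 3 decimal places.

The Exponential(rate=λ) likelihood is ∝ λ^n e^(−λΣtᵢ). Here n = 3 and Σtᵢ = 3.5 + 1.4 + 4.2 = 9.1.
Posterior ∝ λ^6e^(−2λ) · λ^3e^(−9.1λ) = λ^9e^(−11.1λ), i.e. Gamma(10, 11.1).
Mode = (a−1)/b = 9/11.1 ≈ 0.811.

λ̂_MAP = 0.811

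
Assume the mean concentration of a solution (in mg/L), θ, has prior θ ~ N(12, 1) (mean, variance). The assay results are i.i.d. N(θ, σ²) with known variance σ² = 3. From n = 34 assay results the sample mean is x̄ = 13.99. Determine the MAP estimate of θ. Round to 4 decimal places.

θ̂_MAP = 13.8286

n = 34, x̄ = 13.99.
For a Normal prior and Normal likelihood with known variance, the posterior is Normal; its mode equals its mean, the precision-weighted average.
Prior precision 1/σ₀² = 1/1 = 1; data precision n/σ² = 34/3.
θ̂ = (1·12 + (34/3)·13.99) / (1 + 34/3) = (25583/150)/(37/3) = 25583/1850 ≈ 13.8286.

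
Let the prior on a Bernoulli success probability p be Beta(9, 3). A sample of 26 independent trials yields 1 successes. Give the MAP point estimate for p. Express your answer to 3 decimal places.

Prior: Beta(9, 3).
Data: 1 success in 26 trials. The binomial likelihood contributes p(1−p)^25, so the posterior is Beta(9+1, 3+25) = Beta(10, 28).
For Beta(a, b) with a, b > 1 the mode is (a−1)/(a+b−2) = 9/36 ≈ 0.250.

p̂_MAP = 0.250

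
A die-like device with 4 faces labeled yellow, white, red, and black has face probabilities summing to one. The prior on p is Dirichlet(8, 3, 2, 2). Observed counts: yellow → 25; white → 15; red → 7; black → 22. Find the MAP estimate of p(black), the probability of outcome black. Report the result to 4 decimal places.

MAP estimate of p(black) = 0.2875

The posterior is Dirichlet(αᵢ + nᵢ) = Dirichlet(33, 18, 9, 24).
For a Dirichlet(a₁,…,a_K) with all aᵢ > 1, the mode has j-th component (aⱼ − 1)/(Σaᵢ − K).
Here Σaᵢ = 84 and K = 4, so p(black) = (24 − 1)/(84 − 4) = 23/80 ≈ 0.2875.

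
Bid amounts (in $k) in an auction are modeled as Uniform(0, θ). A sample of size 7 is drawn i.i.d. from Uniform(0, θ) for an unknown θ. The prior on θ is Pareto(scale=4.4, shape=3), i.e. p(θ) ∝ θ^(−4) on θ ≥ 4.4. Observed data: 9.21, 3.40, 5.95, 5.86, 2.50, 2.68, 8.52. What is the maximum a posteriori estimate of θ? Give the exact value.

The Uniform(0, θ) likelihood is θ^(−n) for θ ≥ max(xᵢ), zero otherwise. Here max(xᵢ) = 9.21.
Posterior ∝ θ^(−4) · θ^(−7) = θ^(−11) on θ ≥ max(4.4, 9.21) = 9.21.
This density is strictly decreasing in θ, so the posterior mode lies at the lower boundary of the support.

θ̂_MAP = 9.21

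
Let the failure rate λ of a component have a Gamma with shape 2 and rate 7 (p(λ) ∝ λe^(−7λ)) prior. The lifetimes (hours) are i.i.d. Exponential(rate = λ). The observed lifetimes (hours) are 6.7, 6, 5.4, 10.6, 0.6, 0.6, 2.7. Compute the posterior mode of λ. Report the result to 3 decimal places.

λ̂_MAP = 0.202

The Exponential(rate=λ) likelihood is ∝ λ^n e^(−λΣtᵢ). Here n = 7 and Σtᵢ = 6.7 + 6 + 5.4 + 10.6 + 0.6 + 0.6 + 2.7 = 32.6.
Posterior ∝ λe^(−7λ) · λ^7e^(−32.6λ) = λ^8e^(−39.6λ), i.e. Gamma(9, 39.6).
Mode = (a−1)/b = 8/39.6 ≈ 0.202.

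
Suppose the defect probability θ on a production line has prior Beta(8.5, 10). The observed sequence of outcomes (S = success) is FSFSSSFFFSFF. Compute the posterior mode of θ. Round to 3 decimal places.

Prior: Beta(8.5, 10).
Data: 5 successes in 12 trials (from the sequence). The binomial likelihood contributes θ^5(1−θ)^7, so the posterior is Beta(8.5+5, 10+7) = Beta(13.5, 17).
For Beta(a, b) with a, b > 1 the mode is (a−1)/(a+b−2) = 12.5/28.5 ≈ 0.439.

θ̂_MAP = 0.439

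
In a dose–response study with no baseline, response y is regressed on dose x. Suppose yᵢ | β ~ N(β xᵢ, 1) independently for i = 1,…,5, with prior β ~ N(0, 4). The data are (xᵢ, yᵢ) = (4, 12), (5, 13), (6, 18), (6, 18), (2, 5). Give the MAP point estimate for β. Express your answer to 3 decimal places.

log p(β | y) = −Σ(yᵢ − βxᵢ)²/(2·1) − β²/(2·4) + const.
Setting the derivative to zero: Σxᵢ(yᵢ − βxᵢ)/1 − β/4 = 0, so β = Σxᵢyᵢ / (Σxᵢ² + σ²/τ²).
Σxᵢyᵢ = 4·12 + 5·13 + 6·18 + 6·18 + 2·5 = 339; Σxᵢ² = 117; σ²/τ² = 0.25.
β̂_MAP = 339 / (117 + 0.25) = 339/117.25 ≈ 2.891.

β̂_MAP = 2.891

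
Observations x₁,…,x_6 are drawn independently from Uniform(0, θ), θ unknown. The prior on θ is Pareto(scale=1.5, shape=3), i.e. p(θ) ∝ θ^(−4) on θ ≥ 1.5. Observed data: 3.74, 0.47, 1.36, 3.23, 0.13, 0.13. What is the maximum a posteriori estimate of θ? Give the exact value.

θ̂_MAP = 3.74

The Uniform(0, θ) likelihood is θ^(−n) for θ ≥ max(xᵢ), zero otherwise. Here max(xᵢ) = 3.74.
Posterior ∝ θ^(−4) · θ^(−6) = θ^(−10) on θ ≥ max(1.5, 3.74) = 3.74.
This density is strictly decreasing in θ, so the posterior mode lies at the lower boundary of the support.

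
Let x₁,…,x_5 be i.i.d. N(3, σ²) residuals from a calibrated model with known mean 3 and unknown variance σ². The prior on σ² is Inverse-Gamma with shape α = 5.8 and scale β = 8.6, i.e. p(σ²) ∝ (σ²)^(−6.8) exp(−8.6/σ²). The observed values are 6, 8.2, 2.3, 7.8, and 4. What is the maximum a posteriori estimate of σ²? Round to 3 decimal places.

σ̂²_MAP = 4.181

Sum of squared deviations about the known mean: SS = (6−3)² + (8.2−3)² + (2.3−3)² + (7.8−3)² + (4−3)² = 60.57.
The Normal likelihood contributes (σ²)^(−n/2) exp(−SS/(2σ²)), so the posterior is Inverse-Gamma(α + n/2, β + SS/2) = Inverse-Gamma(8.3, 38.885).
The mode of Inverse-Gamma(a, b) is b/(a+1) = 38.885/9.3 ≈ 4.181.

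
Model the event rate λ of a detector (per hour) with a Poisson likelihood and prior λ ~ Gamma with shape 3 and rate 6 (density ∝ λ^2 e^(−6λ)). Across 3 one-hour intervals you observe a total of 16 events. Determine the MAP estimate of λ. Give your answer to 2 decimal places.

Σxᵢ = 16, n = 3.
Posterior ∝ λ^2e^(−6λ) · λ^16e^(−3λ) = λ^18e^(−9λ), i.e. Gamma(shape=19, rate=9).
The mode of a Gamma(a, b) with a ≥ 1 (shape–rate) is (a−1)/b = 18/9 ≈ 2.00.

λ̂_MAP = 2.00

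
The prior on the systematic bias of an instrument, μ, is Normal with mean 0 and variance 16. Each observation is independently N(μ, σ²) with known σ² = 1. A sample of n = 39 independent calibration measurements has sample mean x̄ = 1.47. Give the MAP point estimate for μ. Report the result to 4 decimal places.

n = 39, x̄ = 1.47.
For a Normal prior and Normal likelihood with known variance, the posterior is Normal; its mode equals its mean, the precision-weighted average.
Prior precision 1/σ₀² = 1/16 = 0.0625; data precision n/σ² = 39/1 = 39.
μ̂ = (0.0625·0 + 39·1.47) / (0.0625 + 39) = 57.33/39.0625 = 1.467648 ≈ 1.4676.

μ̂_MAP = 1.4676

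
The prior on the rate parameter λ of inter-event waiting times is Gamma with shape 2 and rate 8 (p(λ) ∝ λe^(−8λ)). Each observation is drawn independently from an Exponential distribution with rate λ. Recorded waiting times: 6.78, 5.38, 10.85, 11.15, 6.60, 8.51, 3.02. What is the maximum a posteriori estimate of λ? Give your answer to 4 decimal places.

The Exponential(rate=λ) likelihood is ∝ λ^n e^(−λΣtᵢ). Here n = 7 and Σtᵢ = 6.78 + 5.38 + 10.85 + 11.15 + 6.60 + 8.51 + 3.02 = 52.29.
Posterior ∝ λe^(−8λ) · λ^7e^(−52.29λ) = λ^8e^(−60.29λ), i.e. Gamma(9, 60.29).
Mode = (a−1)/b = 8/60.29 ≈ 0.1327.

λ̂_MAP = 0.1327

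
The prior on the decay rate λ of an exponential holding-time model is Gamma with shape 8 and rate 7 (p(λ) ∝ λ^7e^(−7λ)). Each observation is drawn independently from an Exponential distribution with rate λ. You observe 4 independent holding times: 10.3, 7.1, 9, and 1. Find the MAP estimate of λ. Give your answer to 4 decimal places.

The Exponential(rate=λ) likelihood is ∝ λ^n e^(−λΣtᵢ). Here n = 4 and Σtᵢ = 10.3 + 7.1 + 9 + 1 = 27.4.
Posterior ∝ λ^7e^(−7λ) · λ^4e^(−27.4λ) = λ^11e^(−34.4λ), i.e. Gamma(12, 34.4).
Mode = (a−1)/b = 11/34.4 ≈ 0.3198.

λ̂_MAP = 0.3198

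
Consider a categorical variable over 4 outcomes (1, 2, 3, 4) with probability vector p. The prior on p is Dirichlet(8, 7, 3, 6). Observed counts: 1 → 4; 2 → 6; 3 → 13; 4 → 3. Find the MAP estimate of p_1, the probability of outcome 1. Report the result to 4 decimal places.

The posterior is Dirichlet(αᵢ + nᵢ) = Dirichlet(12, 13, 16, 9).
For a Dirichlet(a₁,…,a_K) with all aᵢ > 1, the mode has j-th component (aⱼ − 1)/(Σaᵢ − K).
Here Σaᵢ = 50 and K = 4, so p_1 = (12 − 1)/(50 − 4) = 11/46 ≈ 0.2391.

MAP estimate: 0.2391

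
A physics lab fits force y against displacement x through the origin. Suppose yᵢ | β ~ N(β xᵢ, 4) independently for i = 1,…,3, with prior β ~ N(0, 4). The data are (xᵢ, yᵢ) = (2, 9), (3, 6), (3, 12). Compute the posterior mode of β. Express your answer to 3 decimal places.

β̂_MAP = 3.130

log p(β | y) = −Σ(yᵢ − βxᵢ)²/(2·4) − β²/(2·4) + const.
Setting the derivative to zero: Σxᵢ(yᵢ − βxᵢ)/4 − β/4 = 0, so β = Σxᵢyᵢ / (Σxᵢ² + σ²/τ²).
Σxᵢyᵢ = 2·9 + 3·6 + 3·12 = 72; Σxᵢ² = 22; σ²/τ² = 1.
β̂_MAP = 72 / (22 + 1) = 72/23 ≈ 3.130.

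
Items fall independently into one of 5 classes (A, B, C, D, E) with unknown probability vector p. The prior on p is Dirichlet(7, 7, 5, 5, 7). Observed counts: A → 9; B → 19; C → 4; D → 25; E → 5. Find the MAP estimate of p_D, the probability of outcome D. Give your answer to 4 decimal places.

The posterior is Dirichlet(αᵢ + nᵢ) = Dirichlet(16, 26, 9, 30, 12).
For a Dirichlet(a₁,…,a_K) with all aᵢ > 1, the mode has j-th component (aⱼ − 1)/(Σaᵢ − K).
Here Σaᵢ = 93 and K = 5, so p_D = (30 − 1)/(93 − 5) = 29/88 ≈ 0.3295.

MAP estimate of p_D = 0.3295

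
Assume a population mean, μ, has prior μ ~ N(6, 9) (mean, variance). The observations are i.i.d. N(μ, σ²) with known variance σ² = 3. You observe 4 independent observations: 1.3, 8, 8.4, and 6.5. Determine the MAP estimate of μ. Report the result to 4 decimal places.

μ̂_MAP = 6.0462

n = 4; x̄ = (1.3 + 8 + 8.4 + 6.5)/4 = 24.2/4 = 6.05.
For a Normal prior and Normal likelihood with known variance, the posterior is Normal; its mode equals its mean, the precision-weighted average.
Prior precision 1/σ₀² = 1/9; data precision n/σ² = 4/3.
μ̂ = ((1/9)·6 + (4/3)·6.05) / (1/9 + 4/3) = (131/15)/(13/9) = 393/65 ≈ 6.0462.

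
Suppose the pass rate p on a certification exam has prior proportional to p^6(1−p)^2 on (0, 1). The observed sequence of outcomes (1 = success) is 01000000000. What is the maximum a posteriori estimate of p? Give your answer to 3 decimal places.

p̂_MAP = 0.368

The prior density ∝ p^6(1−p)^2 is the kernel of Beta(7, 3).
Data: 1 success in 11 trials (from the sequence). The binomial likelihood contributes p(1−p)^10, so the posterior is Beta(7+1, 3+10) = Beta(8, 13).
For Beta(a, b) with a, b > 1 the mode is (a−1)/(a+b−2) = 7/19 ≈ 0.368.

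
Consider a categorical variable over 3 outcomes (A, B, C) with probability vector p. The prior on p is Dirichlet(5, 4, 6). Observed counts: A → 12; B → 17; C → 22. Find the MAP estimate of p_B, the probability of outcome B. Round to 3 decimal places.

The posterior is Dirichlet(αᵢ + nᵢ) = Dirichlet(17, 21, 28).
For a Dirichlet(a₁,…,a_K) with all aᵢ > 1, the mode has j-th component (aⱼ − 1)/(Σaᵢ − K).
Here Σaᵢ = 66 and K = 3, so p_B = (21 − 1)/(66 − 3) = 20/63 ≈ 0.317.

MAP estimate of p_B = 0.317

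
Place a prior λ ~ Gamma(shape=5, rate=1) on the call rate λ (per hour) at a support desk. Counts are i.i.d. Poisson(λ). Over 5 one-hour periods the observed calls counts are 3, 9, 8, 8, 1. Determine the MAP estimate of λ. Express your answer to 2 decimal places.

Σxᵢ = 3+9+8+8+1 = 29, with n = 5.
Posterior ∝ λ^4e^(−1λ) · λ^29e^(−5λ) = λ^33e^(−6λ), i.e. Gamma(shape=34, rate=6).
The mode of a Gamma(a, b) with a ≥ 1 (shape–rate) is (a−1)/b = 33/6 ≈ 5.50.

λ̂_MAP = 5.50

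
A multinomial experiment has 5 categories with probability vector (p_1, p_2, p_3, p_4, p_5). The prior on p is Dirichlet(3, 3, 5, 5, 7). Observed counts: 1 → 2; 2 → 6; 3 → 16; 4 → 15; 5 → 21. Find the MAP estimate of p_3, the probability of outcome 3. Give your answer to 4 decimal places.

MAP estimate: 0.2564

The posterior is Dirichlet(αᵢ + nᵢ) = Dirichlet(5, 9, 21, 20, 28).
For a Dirichlet(a₁,…,a_K) with all aᵢ > 1, the mode has j-th component (aⱼ − 1)/(Σaᵢ − K).
Here Σaᵢ = 83 and K = 5, so p_3 = (21 − 1)/(83 − 5) = 20/78 ≈ 0.2564.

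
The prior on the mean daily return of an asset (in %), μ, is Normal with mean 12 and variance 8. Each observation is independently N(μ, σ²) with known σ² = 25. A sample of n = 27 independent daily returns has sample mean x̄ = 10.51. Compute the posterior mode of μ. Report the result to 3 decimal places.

n = 27, x̄ = 10.51.
For a Normal prior and Normal likelihood with known variance, the posterior is Normal; its mode equals its mean, the precision-weighted average.
Prior precision 1/σ₀² = 1/8 = 0.125; data precision n/σ² = 27/25 = 1.08.
μ̂ = (0.125·12 + 1.08·10.51) / (0.125 + 1.08) = 12.8508/1.205 = 64254/6025 ≈ 10.665.

μ̂_MAP = 10.665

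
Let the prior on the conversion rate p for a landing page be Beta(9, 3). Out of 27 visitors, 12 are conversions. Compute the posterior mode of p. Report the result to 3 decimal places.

Prior: Beta(9, 3).
Data: 12 successes in 27 trials. The binomial likelihood contributes p^12(1−p)^15, so the posterior is Beta(9+12, 3+15) = Beta(21, 18).
For Beta(a, b) with a, b > 1 the mode is (a−1)/(a+b−2) = 20/37 ≈ 0.541.

p̂_MAP = 0.541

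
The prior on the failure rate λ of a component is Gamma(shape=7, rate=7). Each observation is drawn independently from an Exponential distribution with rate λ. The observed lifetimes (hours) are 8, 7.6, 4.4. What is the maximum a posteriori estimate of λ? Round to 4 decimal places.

λ̂_MAP = 0.3333

The Exponential(rate=λ) likelihood is ∝ λ^n e^(−λΣtᵢ). Here n = 3 and Σtᵢ = 8 + 7.6 + 4.4 = 20.
Posterior ∝ λ^6e^(−7λ) · λ^3e^(−20λ) = λ^9e^(−27λ), i.e. Gamma(10, 27).
Mode = (a−1)/b = 9/27 ≈ 0.3333.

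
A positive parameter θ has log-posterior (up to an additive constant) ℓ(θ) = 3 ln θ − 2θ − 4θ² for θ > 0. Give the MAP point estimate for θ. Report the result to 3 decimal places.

ℓ'(θ) = 3/θ − 2 − 8θ. Setting this to zero and multiplying by θ: 8θ² + 2θ − 3 = 0.
θ = (−2 + √(2² + 4·8·3)) / (2·8) = (−2 + √100) / 16 = (−2 + 10)/16 = 1/2.
ℓ''(θ) = −3/θ² − 8 < 0, confirming a maximum.

θ̂_MAP = 0.500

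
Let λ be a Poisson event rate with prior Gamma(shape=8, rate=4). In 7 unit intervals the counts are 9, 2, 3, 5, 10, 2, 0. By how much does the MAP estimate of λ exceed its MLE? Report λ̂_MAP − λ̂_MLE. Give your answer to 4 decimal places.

MAP − MLE = -0.9740

Σxᵢ = 31. Posterior is Gamma(39, 11); MAP = (39−1)/11 = 38/11 ≈ 3.45455.
MLE = x̄ = 31/7 ≈ 4.42857.
Difference = 38/11 − 31/7 = -75/77 ≈ -0.9740.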